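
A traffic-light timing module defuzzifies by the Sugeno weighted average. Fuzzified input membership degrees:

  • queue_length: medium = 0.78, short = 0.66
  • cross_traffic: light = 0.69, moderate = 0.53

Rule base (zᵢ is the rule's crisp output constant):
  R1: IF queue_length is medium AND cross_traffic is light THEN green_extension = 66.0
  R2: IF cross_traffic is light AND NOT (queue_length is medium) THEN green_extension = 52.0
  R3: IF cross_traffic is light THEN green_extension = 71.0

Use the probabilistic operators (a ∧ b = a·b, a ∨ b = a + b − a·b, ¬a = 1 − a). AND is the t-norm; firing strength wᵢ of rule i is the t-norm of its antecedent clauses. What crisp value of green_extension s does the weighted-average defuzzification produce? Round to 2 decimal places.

R1 (z=66.0): medium=0.78, light=0.69; AND[a·b] → w = 0.5382
R2 (z=52.0): light=0.69, ¬medium=1−0.78=0.22; AND[a·b] → w = 0.1518
R3 (z=71.0): light=0.69 → w = 0.6900
Weighted average = (0.5382·66.0 + 0.1518·52.0 + 0.6900·71.0) / (0.5382 + 0.1518 + 0.6900)
  = 92.4048 / 1.3800 = 66.96

66.96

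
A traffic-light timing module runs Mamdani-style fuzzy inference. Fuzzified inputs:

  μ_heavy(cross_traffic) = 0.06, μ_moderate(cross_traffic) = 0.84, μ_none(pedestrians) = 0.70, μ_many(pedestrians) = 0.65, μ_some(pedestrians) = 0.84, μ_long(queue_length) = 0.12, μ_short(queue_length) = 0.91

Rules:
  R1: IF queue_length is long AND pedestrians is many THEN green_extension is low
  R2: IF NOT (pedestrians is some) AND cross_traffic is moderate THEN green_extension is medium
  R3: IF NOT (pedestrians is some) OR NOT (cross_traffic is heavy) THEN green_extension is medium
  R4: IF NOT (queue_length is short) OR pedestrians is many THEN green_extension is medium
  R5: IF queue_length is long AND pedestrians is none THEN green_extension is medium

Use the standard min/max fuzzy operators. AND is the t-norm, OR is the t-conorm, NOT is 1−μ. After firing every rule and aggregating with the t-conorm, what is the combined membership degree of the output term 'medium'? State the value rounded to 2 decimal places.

0.94

R1: long=0.12, many=0.65; AND[min(a, b)] → w = 0.12
R2: ¬some=1−0.84=0.16, moderate=0.84; AND[min(a, b)] → w = 0.16
R3: ¬some=1−0.84=0.16, ¬heavy=1−0.06=0.94; OR[max(a, b)] → w = 0.94
R4: ¬short=1−0.91=0.09, many=0.65; OR[max(a, b)] → w = 0.65
R5: long=0.12, none=0.70; AND[min(a, b)] → w = 0.12
Rules with consequent 'medium': {R2, R3, R4, R5} → strengths 0.16, 0.94, 0.65, 0.12
Aggregate via t-conorm [max(a, b)]: 0.94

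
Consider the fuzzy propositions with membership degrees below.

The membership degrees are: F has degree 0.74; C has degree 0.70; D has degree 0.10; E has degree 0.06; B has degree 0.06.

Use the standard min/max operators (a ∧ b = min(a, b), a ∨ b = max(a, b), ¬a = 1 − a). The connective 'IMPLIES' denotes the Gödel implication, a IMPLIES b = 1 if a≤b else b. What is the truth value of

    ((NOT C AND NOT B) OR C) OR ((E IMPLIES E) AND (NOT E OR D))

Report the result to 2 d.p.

0.94

NOT C = 1 − 0.70 = 0.30
NOT B = 1 − 0.06 = 0.94
NOT C AND NOT B = min(a, b) on (0.30, 0.94) = 0.30
(NOT C AND NOT B) OR C = max(a, b) on (0.30, 0.70) = 0.70
E IMPLIES E  [Gödel: 1 if a≤b else b] with a=0.06, b=0.06 → 1.00
NOT E = 1 − 0.06 = 0.94
NOT E OR D = max(a, b) on (0.94, 0.10) = 0.94
(E IMPLIES E) AND (NOT E OR D) = min(a, b) on (1.00, 0.94) = 0.94
((NOT C AND NOT B) OR C) OR ((E IMPLIES E) AND (NOT E OR D)) = max(a, b) on (0.70, 0.94) = 0.94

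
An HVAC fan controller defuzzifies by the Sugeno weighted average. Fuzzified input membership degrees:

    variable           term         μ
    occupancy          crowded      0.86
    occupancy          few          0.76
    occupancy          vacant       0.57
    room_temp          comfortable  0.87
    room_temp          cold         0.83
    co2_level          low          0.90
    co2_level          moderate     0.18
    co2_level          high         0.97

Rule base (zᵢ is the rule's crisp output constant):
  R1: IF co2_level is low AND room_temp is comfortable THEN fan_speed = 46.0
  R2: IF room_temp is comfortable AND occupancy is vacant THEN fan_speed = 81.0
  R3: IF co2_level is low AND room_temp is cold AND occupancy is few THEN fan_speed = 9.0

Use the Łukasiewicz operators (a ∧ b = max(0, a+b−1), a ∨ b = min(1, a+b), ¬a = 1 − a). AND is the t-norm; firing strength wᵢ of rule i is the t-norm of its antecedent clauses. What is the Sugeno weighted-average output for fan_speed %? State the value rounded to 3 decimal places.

R1 (z=46.0): low=0.90, comfortable=0.87; AND[max(0, a+b−1)] → w = 0.77
R2 (z=81.0): comfortable=0.87, vacant=0.57; AND[max(0, a+b−1)] → w = 0.44
R3 (z=9.0): low=0.90, cold=0.83, few=0.76; AND[max(0, a+b−1)] → w = 0.49
Weighted average = (0.77·46.0 + 0.44·81.0 + 0.49·9.0) / (0.77 + 0.44 + 0.49)
  = 75.4700 / 1.7000 = 44.394

44.394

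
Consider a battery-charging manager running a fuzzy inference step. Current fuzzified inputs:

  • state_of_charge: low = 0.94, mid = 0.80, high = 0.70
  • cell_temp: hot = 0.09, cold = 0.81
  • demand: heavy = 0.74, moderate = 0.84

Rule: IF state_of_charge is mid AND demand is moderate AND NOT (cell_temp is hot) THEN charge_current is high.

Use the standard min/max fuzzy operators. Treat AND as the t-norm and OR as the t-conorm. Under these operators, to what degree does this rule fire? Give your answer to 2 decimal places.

0.80

firing strength: mid=0.80, moderate=0.84, ¬hot=1−0.09=0.91; AND[min(a, b)] → w = 0.80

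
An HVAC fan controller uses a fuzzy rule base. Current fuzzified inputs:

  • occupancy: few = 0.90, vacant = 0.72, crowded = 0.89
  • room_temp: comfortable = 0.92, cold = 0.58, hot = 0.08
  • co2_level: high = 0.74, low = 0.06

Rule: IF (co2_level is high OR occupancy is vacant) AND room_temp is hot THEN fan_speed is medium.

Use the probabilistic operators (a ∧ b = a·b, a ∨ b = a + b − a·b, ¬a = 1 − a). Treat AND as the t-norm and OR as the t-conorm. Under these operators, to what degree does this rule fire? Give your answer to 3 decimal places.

0.074

firing strength: (high=0.74 OR vacant=0.72) = 0.9272; AND[a·b] with hot=0.08 → w = 0.0742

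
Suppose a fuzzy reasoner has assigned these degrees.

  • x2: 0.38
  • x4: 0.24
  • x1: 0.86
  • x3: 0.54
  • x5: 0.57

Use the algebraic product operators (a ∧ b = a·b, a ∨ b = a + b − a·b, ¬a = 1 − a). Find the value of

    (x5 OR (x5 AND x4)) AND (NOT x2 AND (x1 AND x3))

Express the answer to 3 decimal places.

x5 AND x4 = a·b on (0.5700, 0.2400) = 0.1368
x5 OR (x5 AND x4) = a + b − a·b on (0.5700, 0.1368) = 0.6288
NOT x2 = 1 − 0.3800 = 0.6200
x1 AND x3 = a·b on (0.8600, 0.5400) = 0.4644
NOT x2 AND (x1 AND x3) = a·b on (0.6200, 0.4644) = 0.2879
(x5 OR (x5 AND x4)) AND (NOT x2 AND (x1 AND x3)) = a·b on (0.6288, 0.2879) = 0.1811

0.181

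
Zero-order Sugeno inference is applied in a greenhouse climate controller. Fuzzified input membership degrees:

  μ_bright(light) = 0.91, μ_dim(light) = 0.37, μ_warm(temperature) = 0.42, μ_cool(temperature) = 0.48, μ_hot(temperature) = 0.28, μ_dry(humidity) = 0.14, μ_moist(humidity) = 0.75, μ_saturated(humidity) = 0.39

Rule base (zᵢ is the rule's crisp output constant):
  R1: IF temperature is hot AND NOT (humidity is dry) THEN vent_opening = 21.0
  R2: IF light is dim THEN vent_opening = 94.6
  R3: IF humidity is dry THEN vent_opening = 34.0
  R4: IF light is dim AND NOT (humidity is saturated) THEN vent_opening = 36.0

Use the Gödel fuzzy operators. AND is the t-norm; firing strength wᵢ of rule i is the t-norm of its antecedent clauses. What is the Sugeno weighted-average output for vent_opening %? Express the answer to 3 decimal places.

R1 (z=21.0): hot=0.28, ¬dry=1−0.14=0.86; AND[min(a, b)] → w = 0.28
R2 (z=94.6): dim=0.37 → w = 0.37
R3 (z=34.0): dry=0.14 → w = 0.14
R4 (z=36.0): dim=0.37, ¬saturated=1−0.39=0.61; AND[min(a, b)] → w = 0.37
Weighted average = (0.28·21.0 + 0.37·94.6 + 0.14·34.0 + 0.37·36.0) / (0.28 + 0.37 + 0.14 + 0.37)
  = 58.9620 / 1.1600 = 50.829

50.829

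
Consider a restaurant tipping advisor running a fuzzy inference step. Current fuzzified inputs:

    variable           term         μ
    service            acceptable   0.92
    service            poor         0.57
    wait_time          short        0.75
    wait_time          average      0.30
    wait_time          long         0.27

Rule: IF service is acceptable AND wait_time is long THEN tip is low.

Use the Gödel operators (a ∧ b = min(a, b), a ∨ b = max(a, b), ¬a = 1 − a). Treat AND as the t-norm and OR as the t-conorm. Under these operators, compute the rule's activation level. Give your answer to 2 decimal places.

0.27

firing strength: acceptable=0.92, long=0.27; AND[min(a, b)] → w = 0.27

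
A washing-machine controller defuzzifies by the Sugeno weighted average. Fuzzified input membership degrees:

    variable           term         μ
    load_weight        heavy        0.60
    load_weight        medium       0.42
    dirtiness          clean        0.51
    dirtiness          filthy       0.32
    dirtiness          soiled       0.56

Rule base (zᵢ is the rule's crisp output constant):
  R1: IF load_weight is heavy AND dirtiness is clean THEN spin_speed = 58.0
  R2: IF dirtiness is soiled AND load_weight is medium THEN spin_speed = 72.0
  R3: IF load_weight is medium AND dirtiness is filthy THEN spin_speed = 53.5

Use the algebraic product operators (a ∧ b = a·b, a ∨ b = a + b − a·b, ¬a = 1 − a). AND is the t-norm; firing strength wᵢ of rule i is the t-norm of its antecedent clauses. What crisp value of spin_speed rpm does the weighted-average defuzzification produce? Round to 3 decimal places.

61.979

R1 (z=58.0): heavy=0.60, clean=0.51; AND[a·b] → w = 0.3060
R2 (z=72.0): soiled=0.56, medium=0.42; AND[a·b] → w = 0.2352
R3 (z=53.5): medium=0.42, filthy=0.32; AND[a·b] → w = 0.1344
Weighted average = (0.3060·58.0 + 0.2352·72.0 + 0.1344·53.5) / (0.3060 + 0.2352 + 0.1344)
  = 41.8728 / 0.6756 = 61.979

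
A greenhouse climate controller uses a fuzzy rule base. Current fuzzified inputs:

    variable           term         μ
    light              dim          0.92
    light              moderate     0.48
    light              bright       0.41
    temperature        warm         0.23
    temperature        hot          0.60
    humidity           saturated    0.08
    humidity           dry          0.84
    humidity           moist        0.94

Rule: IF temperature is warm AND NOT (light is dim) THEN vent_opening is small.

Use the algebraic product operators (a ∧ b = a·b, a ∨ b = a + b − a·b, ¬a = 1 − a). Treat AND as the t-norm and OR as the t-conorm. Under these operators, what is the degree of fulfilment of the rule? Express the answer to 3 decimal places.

firing strength: warm=0.23, ¬dim=1−0.92=0.08; AND[a·b] → w = 0.0184

0.018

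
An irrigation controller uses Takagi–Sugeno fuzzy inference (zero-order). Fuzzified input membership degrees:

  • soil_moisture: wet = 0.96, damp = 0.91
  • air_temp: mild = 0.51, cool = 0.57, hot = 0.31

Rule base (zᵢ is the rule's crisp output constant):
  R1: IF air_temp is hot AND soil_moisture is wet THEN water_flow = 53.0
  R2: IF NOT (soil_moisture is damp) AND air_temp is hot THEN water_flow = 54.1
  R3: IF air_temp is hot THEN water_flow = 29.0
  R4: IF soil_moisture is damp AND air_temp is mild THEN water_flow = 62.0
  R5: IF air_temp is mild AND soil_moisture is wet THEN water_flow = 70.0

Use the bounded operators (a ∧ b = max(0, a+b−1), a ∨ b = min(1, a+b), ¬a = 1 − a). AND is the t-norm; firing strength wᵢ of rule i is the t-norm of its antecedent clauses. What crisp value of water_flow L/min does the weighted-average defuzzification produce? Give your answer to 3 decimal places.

55.946

R1 (z=53.0): hot=0.31, wet=0.96; AND[max(0, a+b−1)] → w = 0.27
R2 (z=54.1): ¬damp=1−0.91=0.09, hot=0.31; AND[max(0, a+b−1)] → w = 0.00
R3 (z=29.0): hot=0.31 → w = 0.31
R4 (z=62.0): damp=0.91, mild=0.51; AND[max(0, a+b−1)] → w = 0.42
R5 (z=70.0): mild=0.51, wet=0.96; AND[max(0, a+b−1)] → w = 0.47
Weighted average = (0.27·53.0 + 0.00·54.1 + 0.31·29.0 + 0.42·62.0 + 0.47·70.0) / (0.27 + 0.00 + 0.31 + 0.42 + 0.47)
  = 82.2400 / 1.4700 = 55.946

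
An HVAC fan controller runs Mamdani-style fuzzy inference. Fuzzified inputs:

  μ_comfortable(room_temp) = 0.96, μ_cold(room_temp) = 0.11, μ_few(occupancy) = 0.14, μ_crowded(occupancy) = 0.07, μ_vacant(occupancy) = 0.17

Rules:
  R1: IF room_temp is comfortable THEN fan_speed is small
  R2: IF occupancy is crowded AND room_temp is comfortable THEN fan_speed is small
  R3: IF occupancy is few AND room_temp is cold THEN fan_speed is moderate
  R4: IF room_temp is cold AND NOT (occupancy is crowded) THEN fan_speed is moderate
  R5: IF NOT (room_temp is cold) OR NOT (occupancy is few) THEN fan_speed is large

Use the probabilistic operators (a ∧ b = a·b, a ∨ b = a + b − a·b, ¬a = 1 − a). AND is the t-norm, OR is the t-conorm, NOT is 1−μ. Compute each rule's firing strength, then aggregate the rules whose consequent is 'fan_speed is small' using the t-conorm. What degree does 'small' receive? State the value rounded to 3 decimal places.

0.963

R1: comfortable=0.96 → w = 0.9600
R2: crowded=0.07, comfortable=0.96; AND[a·b] → w = 0.0672
R3: few=0.14, cold=0.11; AND[a·b] → w = 0.0154
R4: cold=0.11, ¬crowded=1−0.07=0.93; AND[a·b] → w = 0.1023
R5: ¬cold=1−0.11=0.89, ¬few=1−0.14=0.86; OR[a + b − a·b] → w = 0.9846
Rules with consequent 'small': {R1, R2} → strengths 0.9600, 0.0672
Aggregate via t-conorm [a + b − a·b]: 0.9627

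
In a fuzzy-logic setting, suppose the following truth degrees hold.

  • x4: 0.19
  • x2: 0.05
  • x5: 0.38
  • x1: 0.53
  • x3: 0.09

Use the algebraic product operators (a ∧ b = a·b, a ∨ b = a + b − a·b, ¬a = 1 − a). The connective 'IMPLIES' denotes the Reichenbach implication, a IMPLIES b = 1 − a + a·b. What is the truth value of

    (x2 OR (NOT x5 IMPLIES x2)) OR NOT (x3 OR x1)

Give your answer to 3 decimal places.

0.680

NOT x5 = 1 − 0.3800 = 0.6200
NOT x5 IMPLIES x2  [Reichenbach: 1 − a + a·b] with a=0.6200, b=0.0500 → 0.4110
x2 OR (NOT x5 IMPLIES x2) = a + b − a·b on (0.0500, 0.4110) = 0.4405
x3 OR x1 = a + b − a·b on (0.0900, 0.5300) = 0.5723
NOT (x3 OR x1) = 1 − 0.5723 = 0.4277
(x2 OR (NOT x5 IMPLIES x2)) OR NOT (x3 OR x1) = a + b − a·b on (0.4405, 0.4277) = 0.6798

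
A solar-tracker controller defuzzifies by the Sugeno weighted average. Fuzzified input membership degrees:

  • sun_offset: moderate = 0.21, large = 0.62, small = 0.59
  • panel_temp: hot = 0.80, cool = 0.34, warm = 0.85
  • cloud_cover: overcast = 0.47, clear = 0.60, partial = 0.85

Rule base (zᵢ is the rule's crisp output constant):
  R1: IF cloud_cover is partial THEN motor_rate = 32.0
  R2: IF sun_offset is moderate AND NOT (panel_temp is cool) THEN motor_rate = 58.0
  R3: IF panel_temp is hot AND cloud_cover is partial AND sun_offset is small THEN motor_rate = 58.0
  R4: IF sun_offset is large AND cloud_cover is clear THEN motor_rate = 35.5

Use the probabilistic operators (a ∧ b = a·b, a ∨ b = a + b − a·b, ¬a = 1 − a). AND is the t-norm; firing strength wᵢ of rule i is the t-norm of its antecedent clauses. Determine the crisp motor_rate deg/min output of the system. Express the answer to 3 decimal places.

R1 (z=32.0): partial=0.85 → w = 0.8500
R2 (z=58.0): moderate=0.21, ¬cool=1−0.34=0.66; AND[a·b] → w = 0.1386
R3 (z=58.0): hot=0.80, partial=0.85, small=0.59; AND[a·b] → w = 0.4012
R4 (z=35.5): large=0.62, clear=0.60; AND[a·b] → w = 0.3720
Weighted average = (0.8500·32.0 + 0.1386·58.0 + 0.4012·58.0 + 0.3720·35.5) / (0.8500 + 0.1386 + 0.4012 + 0.3720)
  = 71.7144 / 1.7618 = 40.705

40.705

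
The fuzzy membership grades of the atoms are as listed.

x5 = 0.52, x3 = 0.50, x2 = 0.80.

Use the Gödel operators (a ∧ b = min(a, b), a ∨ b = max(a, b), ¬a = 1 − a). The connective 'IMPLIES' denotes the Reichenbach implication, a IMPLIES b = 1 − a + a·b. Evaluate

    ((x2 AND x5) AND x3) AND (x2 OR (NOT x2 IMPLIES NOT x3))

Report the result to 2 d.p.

0.50

x2 AND x5 = min(a, b) on (0.80, 0.52) = 0.52
(x2 AND x5) AND x3 = min(a, b) on (0.52, 0.50) = 0.50
NOT x2 = 1 − 0.80 = 0.20
NOT x3 = 1 − 0.50 = 0.50
NOT x2 IMPLIES NOT x3  [Reichenbach: 1 − a + a·b] with a=0.20, b=0.50 → 0.90
x2 OR (NOT x2 IMPLIES NOT x3) = max(a, b) on (0.80, 0.90) = 0.90
((x2 AND x5) AND x3) AND (x2 OR (NOT x2 IMPLIES NOT x3)) = min(a, b) on (0.50, 0.90) = 0.50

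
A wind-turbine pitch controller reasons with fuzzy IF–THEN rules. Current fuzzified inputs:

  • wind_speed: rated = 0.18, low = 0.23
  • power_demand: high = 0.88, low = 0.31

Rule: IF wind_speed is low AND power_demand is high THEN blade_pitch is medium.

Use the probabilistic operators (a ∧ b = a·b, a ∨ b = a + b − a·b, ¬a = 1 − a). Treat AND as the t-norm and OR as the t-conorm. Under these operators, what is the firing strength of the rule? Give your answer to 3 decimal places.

0.202

firing strength: low=0.23, high=0.88; AND[a·b] → w = 0.2024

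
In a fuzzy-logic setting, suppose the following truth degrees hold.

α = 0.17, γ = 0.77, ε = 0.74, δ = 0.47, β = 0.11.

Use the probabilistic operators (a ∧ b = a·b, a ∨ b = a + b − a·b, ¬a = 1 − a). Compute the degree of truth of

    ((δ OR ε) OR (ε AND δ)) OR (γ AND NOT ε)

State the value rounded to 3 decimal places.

δ OR ε = a + b − a·b on (0.4700, 0.7400) = 0.8622
ε AND δ = a·b on (0.7400, 0.4700) = 0.3478
(δ OR ε) OR (ε AND δ) = a + b − a·b on (0.8622, 0.3478) = 0.9101
NOT ε = 1 − 0.7400 = 0.2600
γ AND NOT ε = a·b on (0.7700, 0.2600) = 0.2002
((δ OR ε) OR (ε AND δ)) OR (γ AND NOT ε) = a + b − a·b on (0.9101, 0.2002) = 0.9281

0.928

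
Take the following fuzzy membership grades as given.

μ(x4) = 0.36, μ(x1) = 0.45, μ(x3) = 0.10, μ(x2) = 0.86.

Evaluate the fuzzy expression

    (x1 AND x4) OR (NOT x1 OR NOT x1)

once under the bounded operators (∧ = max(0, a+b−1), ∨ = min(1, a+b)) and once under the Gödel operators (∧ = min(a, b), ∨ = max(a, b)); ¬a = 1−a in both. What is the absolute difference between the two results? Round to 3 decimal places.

0.450

Under bounded:
  x1 AND x4 = max(0, a+b−1) on (0.45, 0.36) = 0.00
  NOT x1 = 1 − 0.45 = 0.55
  NOT x1 = 1 − 0.45 = 0.55
  NOT x1 OR NOT x1 = min(1, a+b) on (0.55, 0.55) = 1.00
  (x1 AND x4) OR (NOT x1 OR NOT x1) = min(1, a+b) on (0.00, 1.00) = 1.00
  → value = 1.0000
Under Gödel:
  x1 AND x4 = min(a, b) on (0.45, 0.36) = 0.36
  NOT x1 = 1 − 0.45 = 0.55
  NOT x1 = 1 − 0.45 = 0.55
  NOT x1 OR NOT x1 = max(a, b) on (0.55, 0.55) = 0.55
  (x1 AND x4) OR (NOT x1 OR NOT x1) = max(a, b) on (0.36, 0.55) = 0.55
  → value = 0.5500
|1.0000 − 0.5500| = 0.450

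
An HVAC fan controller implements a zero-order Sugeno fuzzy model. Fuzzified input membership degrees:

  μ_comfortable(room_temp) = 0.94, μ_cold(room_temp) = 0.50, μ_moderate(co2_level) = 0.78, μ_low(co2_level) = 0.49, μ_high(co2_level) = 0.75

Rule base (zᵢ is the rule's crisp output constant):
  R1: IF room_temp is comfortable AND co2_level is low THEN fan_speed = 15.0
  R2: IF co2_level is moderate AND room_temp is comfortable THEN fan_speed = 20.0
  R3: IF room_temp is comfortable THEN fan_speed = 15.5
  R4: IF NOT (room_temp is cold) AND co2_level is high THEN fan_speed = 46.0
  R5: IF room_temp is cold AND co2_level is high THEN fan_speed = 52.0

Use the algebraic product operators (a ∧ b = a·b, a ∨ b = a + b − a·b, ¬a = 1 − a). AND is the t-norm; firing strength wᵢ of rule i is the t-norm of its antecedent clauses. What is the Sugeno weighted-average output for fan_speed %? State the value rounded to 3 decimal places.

25.277

R1 (z=15.0): comfortable=0.94, low=0.49; AND[a·b] → w = 0.4606
R2 (z=20.0): moderate=0.78, comfortable=0.94; AND[a·b] → w = 0.7332
R3 (z=15.5): comfortable=0.94 → w = 0.9400
R4 (z=46.0): ¬cold=1−0.50=0.50, high=0.75; AND[a·b] → w = 0.3750
R5 (z=52.0): cold=0.50, high=0.75; AND[a·b] → w = 0.3750
Weighted average = (0.4606·15.0 + 0.7332·20.0 + 0.9400·15.5 + 0.3750·46.0 + 0.3750·52.0) / (0.4606 + 0.7332 + 0.9400 + 0.3750 + 0.3750)
  = 72.8930 / 2.8838 = 25.277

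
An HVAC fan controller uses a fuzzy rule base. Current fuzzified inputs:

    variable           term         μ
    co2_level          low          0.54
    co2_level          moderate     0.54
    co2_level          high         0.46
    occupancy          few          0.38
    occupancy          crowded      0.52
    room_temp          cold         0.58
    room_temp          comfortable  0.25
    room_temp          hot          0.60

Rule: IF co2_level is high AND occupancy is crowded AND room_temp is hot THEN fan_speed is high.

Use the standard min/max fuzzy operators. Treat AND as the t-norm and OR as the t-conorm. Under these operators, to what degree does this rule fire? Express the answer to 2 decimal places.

firing strength: high=0.46, crowded=0.52, hot=0.60; AND[min(a, b)] → w = 0.46

0.46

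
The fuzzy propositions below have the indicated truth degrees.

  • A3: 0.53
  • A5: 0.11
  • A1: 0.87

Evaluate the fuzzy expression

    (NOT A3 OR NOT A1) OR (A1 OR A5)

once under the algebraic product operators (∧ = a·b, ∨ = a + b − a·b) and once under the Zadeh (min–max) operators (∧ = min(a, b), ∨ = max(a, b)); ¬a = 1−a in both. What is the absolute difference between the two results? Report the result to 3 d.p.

Under algebraic product:
  NOT A3 = 1 − 0.5300 = 0.4700
  NOT A1 = 1 − 0.8700 = 0.1300
  NOT A3 OR NOT A1 = a + b − a·b on (0.4700, 0.1300) = 0.5389
  A1 OR A5 = a + b − a·b on (0.8700, 0.1100) = 0.8843
  (NOT A3 OR NOT A1) OR (A1 OR A5) = a + b − a·b on (0.5389, 0.8843) = 0.9467
  → value = 0.9467
Under Zadeh (min–max):
  NOT A3 = 1 − 0.53 = 0.47
  NOT A1 = 1 − 0.87 = 0.13
  NOT A3 OR NOT A1 = max(a, b) on (0.47, 0.13) = 0.47
  A1 OR A5 = max(a, b) on (0.87, 0.11) = 0.87
  (NOT A3 OR NOT A1) OR (A1 OR A5) = max(a, b) on (0.47, 0.87) = 0.87
  → value = 0.8700
|0.9467 − 0.8700| = 0.077

0.077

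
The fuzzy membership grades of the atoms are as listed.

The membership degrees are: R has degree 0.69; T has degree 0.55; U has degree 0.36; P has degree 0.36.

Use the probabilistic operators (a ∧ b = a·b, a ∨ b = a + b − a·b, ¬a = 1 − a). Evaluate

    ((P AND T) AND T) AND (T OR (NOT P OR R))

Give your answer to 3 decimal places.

0.103

P AND T = a·b on (0.3600, 0.5500) = 0.1980
(P AND T) AND T = a·b on (0.1980, 0.5500) = 0.1089
NOT P = 1 − 0.3600 = 0.6400
NOT P OR R = a + b − a·b on (0.6400, 0.6900) = 0.8884
T OR (NOT P OR R) = a + b − a·b on (0.5500, 0.8884) = 0.9498
((P AND T) AND T) AND (T OR (NOT P OR R)) = a·b on (0.1089, 0.9498) = 0.1034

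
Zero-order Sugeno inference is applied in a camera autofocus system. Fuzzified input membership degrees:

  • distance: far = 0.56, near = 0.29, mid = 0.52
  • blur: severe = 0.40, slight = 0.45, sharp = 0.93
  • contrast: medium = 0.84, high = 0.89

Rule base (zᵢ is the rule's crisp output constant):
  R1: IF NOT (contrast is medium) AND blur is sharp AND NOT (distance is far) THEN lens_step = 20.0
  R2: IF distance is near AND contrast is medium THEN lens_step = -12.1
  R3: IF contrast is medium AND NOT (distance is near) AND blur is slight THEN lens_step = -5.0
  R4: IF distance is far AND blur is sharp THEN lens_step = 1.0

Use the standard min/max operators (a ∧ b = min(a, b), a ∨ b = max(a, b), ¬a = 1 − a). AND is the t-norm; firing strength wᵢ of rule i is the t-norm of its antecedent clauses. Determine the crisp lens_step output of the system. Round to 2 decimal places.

R1 (z=20.0): ¬medium=1−0.84=0.16, sharp=0.93, ¬far=1−0.56=0.44; AND[min(a, b)] → w = 0.16
R2 (z=-12.1): near=0.29, medium=0.84; AND[min(a, b)] → w = 0.29
R3 (z=-5.0): medium=0.84, ¬near=1−0.29=0.71, slight=0.45; AND[min(a, b)] → w = 0.45
R4 (z=1.0): far=0.56, sharp=0.93; AND[min(a, b)] → w = 0.56
Weighted average = (0.16·20.0 + 0.29·-12.1 + 0.45·-5.0 + 0.56·1.0) / (0.16 + 0.29 + 0.45 + 0.56)
  = -1.9990 / 1.4600 = -1.37

-1.37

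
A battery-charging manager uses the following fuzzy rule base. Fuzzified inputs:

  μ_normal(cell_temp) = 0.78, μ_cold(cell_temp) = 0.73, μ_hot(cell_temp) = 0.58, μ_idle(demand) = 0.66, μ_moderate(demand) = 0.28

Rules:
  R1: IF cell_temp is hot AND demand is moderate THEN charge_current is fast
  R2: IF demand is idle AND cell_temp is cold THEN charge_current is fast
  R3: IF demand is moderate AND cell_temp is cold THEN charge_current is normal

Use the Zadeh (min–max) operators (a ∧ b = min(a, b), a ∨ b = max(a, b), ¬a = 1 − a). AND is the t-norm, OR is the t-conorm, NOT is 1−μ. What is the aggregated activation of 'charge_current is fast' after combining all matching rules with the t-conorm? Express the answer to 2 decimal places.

0.66

R1: hot=0.58, moderate=0.28; AND[min(a, b)] → w = 0.28
R2: idle=0.66, cold=0.73; AND[min(a, b)] → w = 0.66
R3: moderate=0.28, cold=0.73; AND[min(a, b)] → w = 0.28
Rules with consequent 'fast': {R1, R2} → strengths 0.28, 0.66
Aggregate via t-conorm [max(a, b)]: 0.66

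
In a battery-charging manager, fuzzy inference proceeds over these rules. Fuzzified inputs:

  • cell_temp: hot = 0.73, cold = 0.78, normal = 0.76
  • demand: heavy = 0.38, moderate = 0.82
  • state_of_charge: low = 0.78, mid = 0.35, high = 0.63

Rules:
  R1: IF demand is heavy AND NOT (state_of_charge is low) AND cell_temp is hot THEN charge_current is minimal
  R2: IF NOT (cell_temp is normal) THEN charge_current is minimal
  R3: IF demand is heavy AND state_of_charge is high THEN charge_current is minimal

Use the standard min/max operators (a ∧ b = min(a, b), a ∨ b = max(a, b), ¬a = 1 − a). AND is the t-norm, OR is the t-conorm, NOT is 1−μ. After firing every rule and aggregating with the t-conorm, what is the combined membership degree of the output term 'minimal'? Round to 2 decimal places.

0.38

R1: heavy=0.38, ¬low=1−0.78=0.22, hot=0.73; AND[min(a, b)] → w = 0.22
R2: ¬normal=1−0.76=0.24 → w = 0.24
R3: heavy=0.38, high=0.63; AND[min(a, b)] → w = 0.38
Rules with consequent 'minimal': {R1, R2, R3} → strengths 0.22, 0.24, 0.38
Aggregate via t-conorm [max(a, b)]: 0.38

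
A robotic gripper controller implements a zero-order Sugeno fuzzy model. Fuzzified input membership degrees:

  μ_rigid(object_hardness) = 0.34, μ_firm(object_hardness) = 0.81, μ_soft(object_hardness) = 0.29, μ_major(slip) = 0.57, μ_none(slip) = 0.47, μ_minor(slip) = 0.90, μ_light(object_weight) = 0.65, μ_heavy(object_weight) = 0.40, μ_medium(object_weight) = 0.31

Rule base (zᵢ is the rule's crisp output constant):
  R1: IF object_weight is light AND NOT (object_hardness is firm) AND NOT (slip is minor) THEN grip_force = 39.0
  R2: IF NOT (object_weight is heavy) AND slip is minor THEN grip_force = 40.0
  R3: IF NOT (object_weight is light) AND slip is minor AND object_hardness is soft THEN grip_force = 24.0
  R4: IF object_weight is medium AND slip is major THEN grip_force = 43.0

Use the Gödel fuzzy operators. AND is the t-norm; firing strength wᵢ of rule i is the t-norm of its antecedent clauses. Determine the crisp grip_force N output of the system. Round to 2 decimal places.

R1 (z=39.0): light=0.65, ¬firm=1−0.81=0.19, ¬minor=1−0.90=0.10; AND[min(a, b)] → w = 0.10
R2 (z=40.0): ¬heavy=1−0.40=0.60, minor=0.90; AND[min(a, b)] → w = 0.60
R3 (z=24.0): ¬light=1−0.65=0.35, minor=0.90, soft=0.29; AND[min(a, b)] → w = 0.29
R4 (z=43.0): medium=0.31, major=0.57; AND[min(a, b)] → w = 0.31
Weighted average = (0.10·39.0 + 0.60·40.0 + 0.29·24.0 + 0.31·43.0) / (0.10 + 0.60 + 0.29 + 0.31)
  = 48.1900 / 1.3000 = 37.07

37.07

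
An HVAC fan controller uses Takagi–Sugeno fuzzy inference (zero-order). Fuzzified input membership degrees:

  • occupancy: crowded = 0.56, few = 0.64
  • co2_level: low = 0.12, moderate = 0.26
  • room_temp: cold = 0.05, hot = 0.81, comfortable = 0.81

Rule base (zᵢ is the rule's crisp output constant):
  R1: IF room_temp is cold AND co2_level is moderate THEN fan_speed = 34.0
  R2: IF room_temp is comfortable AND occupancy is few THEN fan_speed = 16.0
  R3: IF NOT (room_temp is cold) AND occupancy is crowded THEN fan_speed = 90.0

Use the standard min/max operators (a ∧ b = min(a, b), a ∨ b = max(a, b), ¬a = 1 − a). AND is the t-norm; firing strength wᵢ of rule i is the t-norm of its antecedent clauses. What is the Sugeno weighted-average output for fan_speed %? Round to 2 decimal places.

R1 (z=34.0): cold=0.05, moderate=0.26; AND[min(a, b)] → w = 0.05
R2 (z=16.0): comfortable=0.81, few=0.64; AND[min(a, b)] → w = 0.64
R3 (z=90.0): ¬cold=1−0.05=0.95, crowded=0.56; AND[min(a, b)] → w = 0.56
Weighted average = (0.05·34.0 + 0.64·16.0 + 0.56·90.0) / (0.05 + 0.64 + 0.56)
  = 62.3400 / 1.2500 = 49.87

49.87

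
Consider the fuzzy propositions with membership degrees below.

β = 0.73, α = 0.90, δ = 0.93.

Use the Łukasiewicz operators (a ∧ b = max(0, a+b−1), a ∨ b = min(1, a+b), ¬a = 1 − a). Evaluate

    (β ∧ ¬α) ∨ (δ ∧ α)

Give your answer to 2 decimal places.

0.83

¬α = 1 − 0.90 = 0.10
β ∧ ¬α = max(0, a+b−1) on (0.73, 0.10) = 0.00
δ ∧ α = max(0, a+b−1) on (0.93, 0.90) = 0.83
(β ∧ ¬α) ∨ (δ ∧ α) = min(1, a+b) on (0.00, 0.83) = 0.83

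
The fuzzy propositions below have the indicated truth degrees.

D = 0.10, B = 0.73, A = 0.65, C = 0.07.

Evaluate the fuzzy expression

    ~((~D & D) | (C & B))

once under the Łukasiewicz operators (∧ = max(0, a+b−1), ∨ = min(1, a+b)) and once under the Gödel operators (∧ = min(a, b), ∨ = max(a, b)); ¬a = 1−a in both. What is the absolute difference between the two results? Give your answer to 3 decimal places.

Under Łukasiewicz:
  ~D = 1 − 0.10 = 0.90
  ~D & D = max(0, a+b−1) on (0.90, 0.10) = 0.00
  C & B = max(0, a+b−1) on (0.07, 0.73) = 0.00
  (~D & D) | (C & B) = min(1, a+b) on (0.00, 0.00) = 0.00
  ~((~D & D) | (C & B)) = 1 − 0.00 = 1.00
  → value = 1.0000
Under Gödel:
  ~D = 1 − 0.10 = 0.90
  ~D & D = min(a, b) on (0.90, 0.10) = 0.10
  C & B = min(a, b) on (0.07, 0.73) = 0.07
  (~D & D) | (C & B) = max(a, b) on (0.10, 0.07) = 0.10
  ~((~D & D) | (C & B)) = 1 − 0.10 = 0.90
  → value = 0.9000
|1.0000 − 0.9000| = 0.100

0.100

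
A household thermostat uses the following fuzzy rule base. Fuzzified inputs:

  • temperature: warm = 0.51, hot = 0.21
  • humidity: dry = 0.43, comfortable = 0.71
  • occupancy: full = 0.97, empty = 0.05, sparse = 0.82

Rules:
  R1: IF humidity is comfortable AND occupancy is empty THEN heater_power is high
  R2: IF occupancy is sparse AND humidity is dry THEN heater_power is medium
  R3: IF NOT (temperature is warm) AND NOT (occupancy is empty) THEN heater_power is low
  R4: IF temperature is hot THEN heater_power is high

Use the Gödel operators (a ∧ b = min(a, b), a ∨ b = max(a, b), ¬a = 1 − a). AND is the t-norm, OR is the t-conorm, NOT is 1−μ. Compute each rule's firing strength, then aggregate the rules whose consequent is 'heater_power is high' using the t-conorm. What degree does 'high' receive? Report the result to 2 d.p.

0.21

R1: comfortable=0.71, empty=0.05; AND[min(a, b)] → w = 0.05
R2: sparse=0.82, dry=0.43; AND[min(a, b)] → w = 0.43
R3: ¬warm=1−0.51=0.49, ¬empty=1−0.05=0.95; AND[min(a, b)] → w = 0.49
R4: hot=0.21 → w = 0.21
Rules with consequent 'high': {R1, R4} → strengths 0.05, 0.21
Aggregate via t-conorm [max(a, b)]: 0.21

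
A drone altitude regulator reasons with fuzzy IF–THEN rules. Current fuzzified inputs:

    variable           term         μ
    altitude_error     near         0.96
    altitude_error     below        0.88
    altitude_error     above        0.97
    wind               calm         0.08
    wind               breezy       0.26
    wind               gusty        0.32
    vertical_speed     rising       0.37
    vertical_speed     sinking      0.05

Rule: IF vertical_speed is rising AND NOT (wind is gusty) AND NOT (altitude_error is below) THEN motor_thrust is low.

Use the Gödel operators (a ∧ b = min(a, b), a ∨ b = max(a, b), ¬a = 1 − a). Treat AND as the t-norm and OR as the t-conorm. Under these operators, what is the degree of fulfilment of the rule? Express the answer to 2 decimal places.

0.12

firing strength: rising=0.37, ¬gusty=1−0.32=0.68, ¬below=1−0.88=0.12; AND[min(a, b)] → w = 0.12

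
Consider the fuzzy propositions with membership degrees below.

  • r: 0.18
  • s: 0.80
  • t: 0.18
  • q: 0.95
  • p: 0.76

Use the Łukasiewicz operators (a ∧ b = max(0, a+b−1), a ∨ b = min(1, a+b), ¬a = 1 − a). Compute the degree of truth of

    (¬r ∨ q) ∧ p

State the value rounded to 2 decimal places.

¬r = 1 − 0.18 = 0.82
¬r ∨ q = min(1, a+b) on (0.82, 0.95) = 1.00
(¬r ∨ q) ∧ p = max(0, a+b−1) on (1.00, 0.76) = 0.76

0.76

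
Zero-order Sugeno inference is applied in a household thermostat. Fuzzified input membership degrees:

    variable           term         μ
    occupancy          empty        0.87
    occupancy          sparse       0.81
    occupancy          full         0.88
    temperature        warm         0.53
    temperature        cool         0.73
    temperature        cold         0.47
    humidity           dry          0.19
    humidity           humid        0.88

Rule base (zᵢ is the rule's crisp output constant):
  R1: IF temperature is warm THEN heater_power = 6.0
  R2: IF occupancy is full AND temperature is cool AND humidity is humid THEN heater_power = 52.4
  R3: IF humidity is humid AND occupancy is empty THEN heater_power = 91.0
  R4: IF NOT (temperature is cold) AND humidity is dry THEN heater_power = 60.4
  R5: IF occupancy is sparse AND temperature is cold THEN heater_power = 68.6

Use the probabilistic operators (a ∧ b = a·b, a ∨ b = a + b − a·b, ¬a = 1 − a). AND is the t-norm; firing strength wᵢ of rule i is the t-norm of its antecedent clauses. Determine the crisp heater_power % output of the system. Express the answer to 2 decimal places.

R1 (z=6.0): warm=0.53 → w = 0.5300
R2 (z=52.4): full=0.88, cool=0.73, humid=0.88; AND[a·b] → w = 0.5653
R3 (z=91.0): humid=0.88, empty=0.87; AND[a·b] → w = 0.7656
R4 (z=60.4): ¬cold=1−0.47=0.53, dry=0.19; AND[a·b] → w = 0.1007
R5 (z=68.6): sparse=0.81, cold=0.47; AND[a·b] → w = 0.3807
Weighted average = (0.5300·6.0 + 0.5653·52.4 + 0.7656·91.0 + 0.1007·60.4 + 0.3807·68.6) / (0.5300 + 0.5653 + 0.7656 + 0.1007 + 0.3807)
  = 134.6702 / 2.3423 = 57.49

57.49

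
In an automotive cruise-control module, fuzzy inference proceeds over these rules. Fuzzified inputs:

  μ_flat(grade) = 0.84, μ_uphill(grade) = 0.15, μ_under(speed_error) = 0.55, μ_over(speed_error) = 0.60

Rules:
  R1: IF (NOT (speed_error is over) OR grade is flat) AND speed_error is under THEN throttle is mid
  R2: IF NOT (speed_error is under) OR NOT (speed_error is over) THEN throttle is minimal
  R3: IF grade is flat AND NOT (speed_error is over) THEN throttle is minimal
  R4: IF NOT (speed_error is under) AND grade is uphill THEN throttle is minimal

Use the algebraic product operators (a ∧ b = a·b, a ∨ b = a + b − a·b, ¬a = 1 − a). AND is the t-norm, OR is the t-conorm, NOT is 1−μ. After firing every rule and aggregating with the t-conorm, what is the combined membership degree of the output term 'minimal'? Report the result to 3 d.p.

0.796

R1: (¬over=1−0.60=0.40 OR flat=0.84) = 0.9040; AND[a·b] with under=0.55 → w = 0.4972
R2: ¬under=1−0.55=0.45, ¬over=1−0.60=0.40; OR[a + b − a·b] → w = 0.6700
R3: flat=0.84, ¬over=1−0.60=0.40; AND[a·b] → w = 0.3360
R4: ¬under=1−0.55=0.45, uphill=0.15; AND[a·b] → w = 0.0675
Rules with consequent 'minimal': {R2, R3, R4} → strengths 0.6700, 0.3360, 0.0675
Aggregate via t-conorm [a + b − a·b]: 0.7957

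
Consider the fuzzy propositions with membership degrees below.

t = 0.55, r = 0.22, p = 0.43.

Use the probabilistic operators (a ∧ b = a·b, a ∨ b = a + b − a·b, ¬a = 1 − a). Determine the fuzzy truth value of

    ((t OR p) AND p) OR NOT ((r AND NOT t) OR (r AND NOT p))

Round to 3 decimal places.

t OR p = a + b − a·b on (0.5500, 0.4300) = 0.7435
(t OR p) AND p = a·b on (0.7435, 0.4300) = 0.3197
NOT t = 1 − 0.5500 = 0.4500
r AND NOT t = a·b on (0.2200, 0.4500) = 0.0990
NOT p = 1 − 0.4300 = 0.5700
r AND NOT p = a·b on (0.2200, 0.5700) = 0.1254
(r AND NOT t) OR (r AND NOT p) = a + b − a·b on (0.0990, 0.1254) = 0.2120
NOT ((r AND NOT t) OR (r AND NOT p)) = 1 − 0.2120 = 0.7880
((t OR p) AND p) OR NOT ((r AND NOT t) OR (r AND NOT p)) = a + b − a·b on (0.3197, 0.7880) = 0.8558

0.856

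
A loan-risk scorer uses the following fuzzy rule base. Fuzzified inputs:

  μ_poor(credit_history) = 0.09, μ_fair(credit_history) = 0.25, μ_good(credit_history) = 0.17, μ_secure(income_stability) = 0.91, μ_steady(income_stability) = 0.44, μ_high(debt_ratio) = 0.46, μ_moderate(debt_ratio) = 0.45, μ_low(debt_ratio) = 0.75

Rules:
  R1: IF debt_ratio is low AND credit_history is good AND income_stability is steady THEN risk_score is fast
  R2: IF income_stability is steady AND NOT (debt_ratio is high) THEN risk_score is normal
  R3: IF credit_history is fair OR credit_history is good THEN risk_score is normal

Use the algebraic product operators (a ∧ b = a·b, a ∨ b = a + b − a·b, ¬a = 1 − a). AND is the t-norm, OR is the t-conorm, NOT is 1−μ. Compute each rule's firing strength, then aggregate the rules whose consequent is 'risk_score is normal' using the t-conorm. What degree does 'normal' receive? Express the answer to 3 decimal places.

R1: low=0.75, good=0.17, steady=0.44; AND[a·b] → w = 0.0561
R2: steady=0.44, ¬high=1−0.46=0.54; AND[a·b] → w = 0.2376
R3: fair=0.25, good=0.17; OR[a + b − a·b] → w = 0.3775
Rules with consequent 'normal': {R2, R3} → strengths 0.2376, 0.3775
Aggregate via t-conorm [a + b − a·b]: 0.5254

0.525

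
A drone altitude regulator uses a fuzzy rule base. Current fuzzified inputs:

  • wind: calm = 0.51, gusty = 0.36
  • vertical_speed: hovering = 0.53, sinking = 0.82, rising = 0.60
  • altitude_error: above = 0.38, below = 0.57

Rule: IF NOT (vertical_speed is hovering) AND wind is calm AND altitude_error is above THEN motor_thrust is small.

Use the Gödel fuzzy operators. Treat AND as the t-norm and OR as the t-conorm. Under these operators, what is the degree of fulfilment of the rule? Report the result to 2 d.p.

0.38

firing strength: ¬hovering=1−0.53=0.47, calm=0.51, above=0.38; AND[min(a, b)] → w = 0.38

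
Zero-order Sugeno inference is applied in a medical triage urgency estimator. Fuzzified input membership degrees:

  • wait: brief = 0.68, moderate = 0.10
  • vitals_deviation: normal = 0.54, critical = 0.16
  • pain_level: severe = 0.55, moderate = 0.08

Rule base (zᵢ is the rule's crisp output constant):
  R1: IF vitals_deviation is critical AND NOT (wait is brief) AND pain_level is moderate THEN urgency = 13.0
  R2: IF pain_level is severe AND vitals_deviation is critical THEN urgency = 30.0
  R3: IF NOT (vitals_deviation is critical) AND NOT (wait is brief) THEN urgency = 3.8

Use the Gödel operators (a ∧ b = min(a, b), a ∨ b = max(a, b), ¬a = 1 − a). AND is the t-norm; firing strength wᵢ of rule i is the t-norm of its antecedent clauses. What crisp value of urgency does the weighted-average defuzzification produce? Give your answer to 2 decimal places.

12.60

R1 (z=13.0): critical=0.16, ¬brief=1−0.68=0.32, moderate=0.08; AND[min(a, b)] → w = 0.08
R2 (z=30.0): severe=0.55, critical=0.16; AND[min(a, b)] → w = 0.16
R3 (z=3.8): ¬critical=1−0.16=0.84, ¬brief=1−0.68=0.32; AND[min(a, b)] → w = 0.32
Weighted average = (0.08·13.0 + 0.16·30.0 + 0.32·3.8) / (0.08 + 0.16 + 0.32)
  = 7.0560 / 0.5600 = 12.60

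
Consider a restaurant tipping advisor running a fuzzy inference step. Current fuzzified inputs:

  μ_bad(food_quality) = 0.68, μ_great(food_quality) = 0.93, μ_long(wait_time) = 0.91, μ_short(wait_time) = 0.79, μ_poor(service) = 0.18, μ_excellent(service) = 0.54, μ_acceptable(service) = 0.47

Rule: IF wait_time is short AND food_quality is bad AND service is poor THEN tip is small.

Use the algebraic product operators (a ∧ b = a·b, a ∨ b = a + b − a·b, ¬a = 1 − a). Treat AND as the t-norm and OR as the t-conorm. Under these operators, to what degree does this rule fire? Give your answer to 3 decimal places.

0.097

firing strength: short=0.79, bad=0.68, poor=0.18; AND[a·b] → w = 0.0967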